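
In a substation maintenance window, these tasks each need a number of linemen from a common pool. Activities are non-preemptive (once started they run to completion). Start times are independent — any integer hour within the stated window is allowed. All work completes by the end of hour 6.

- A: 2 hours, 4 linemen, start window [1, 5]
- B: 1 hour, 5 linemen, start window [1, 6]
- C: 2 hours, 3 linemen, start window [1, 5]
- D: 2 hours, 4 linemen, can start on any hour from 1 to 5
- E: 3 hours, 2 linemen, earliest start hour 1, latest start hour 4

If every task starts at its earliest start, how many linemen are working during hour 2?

13

At early start, hour 2 has: A, C, D, E.
Demand: 4 + 3 + 4 + 2 = 13.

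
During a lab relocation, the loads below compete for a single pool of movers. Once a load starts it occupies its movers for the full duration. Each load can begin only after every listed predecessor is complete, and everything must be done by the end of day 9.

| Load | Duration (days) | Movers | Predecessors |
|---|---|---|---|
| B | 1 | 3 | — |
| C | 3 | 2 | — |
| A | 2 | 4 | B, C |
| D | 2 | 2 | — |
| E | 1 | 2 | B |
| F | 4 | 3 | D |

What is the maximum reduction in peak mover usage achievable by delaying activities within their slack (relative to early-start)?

Early-start peak: d1:7  d2:6  d3:5  d4:7  d5:7  d6:3  d7:0  d8:0  d9:0 ⇒ 7.
Leveled (B@1, C@1, A@4, D@2, E@6, F@6): d1:5  d2:4  d3:4  d4:4  d5:4  d6:5  d7:3  d8:3  d9:3 ⇒ 5.
Reduction 7 − 5 = 2.

2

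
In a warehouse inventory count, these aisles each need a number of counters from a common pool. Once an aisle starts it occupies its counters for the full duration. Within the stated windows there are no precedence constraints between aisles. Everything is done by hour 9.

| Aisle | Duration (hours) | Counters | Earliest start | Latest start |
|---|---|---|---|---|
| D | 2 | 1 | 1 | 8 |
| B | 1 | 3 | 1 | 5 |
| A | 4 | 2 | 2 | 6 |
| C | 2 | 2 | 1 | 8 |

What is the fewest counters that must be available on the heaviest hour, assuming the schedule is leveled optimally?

3

Early-start (D@1, B@1, A@2, C@1) gives peak 6: h1:6  h2:5  h3:2  h4:2  h5:2  h6:0  h7:0  h8:0  h9:0.
Shift B→3, A→4.
Schedule D@1, B@3, A@4, C@1: h1:3  h2:3  h3:3  h4:2  h5:2  h6:2  h7:2  h8:0  h9:0 — peak 3.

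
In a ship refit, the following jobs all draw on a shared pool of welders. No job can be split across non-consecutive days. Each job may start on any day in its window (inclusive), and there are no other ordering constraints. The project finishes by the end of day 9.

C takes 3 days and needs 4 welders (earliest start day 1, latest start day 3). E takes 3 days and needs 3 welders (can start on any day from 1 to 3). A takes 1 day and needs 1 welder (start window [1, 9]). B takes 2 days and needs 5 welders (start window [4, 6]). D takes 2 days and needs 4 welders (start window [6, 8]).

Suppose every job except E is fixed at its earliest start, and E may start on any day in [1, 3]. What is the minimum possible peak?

E@1: d1:8  d2:7  d3:7  d4:5  d5:5  d6:4  d7:4  d8:0  d9:0 → peak 8
E@2: d1:5  d2:7  d3:7  d4:8  d5:5  d6:4  d7:4  d8:0  d9:0 → peak 8
E@3: d1:5  d2:4  d3:7  d4:8  d5:8  d6:4  d7:4  d8:0  d9:0 → peak 8
Best is E@1, peak 8.

8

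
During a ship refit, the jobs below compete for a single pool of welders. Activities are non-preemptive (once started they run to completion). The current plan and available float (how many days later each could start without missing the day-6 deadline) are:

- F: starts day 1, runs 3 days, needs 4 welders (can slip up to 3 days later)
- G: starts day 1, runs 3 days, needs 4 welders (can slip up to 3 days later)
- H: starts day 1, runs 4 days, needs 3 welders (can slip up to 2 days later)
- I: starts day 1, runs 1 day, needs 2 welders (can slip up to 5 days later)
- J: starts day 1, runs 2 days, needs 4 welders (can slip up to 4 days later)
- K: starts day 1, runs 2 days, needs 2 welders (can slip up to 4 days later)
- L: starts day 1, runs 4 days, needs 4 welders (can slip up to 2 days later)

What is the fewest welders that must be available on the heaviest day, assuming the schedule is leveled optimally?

Early-start (F@1, G@1, H@1, I@1, J@1, K@1, L@1) gives peak 23: d1:23  d2:21  d3:15  d4:7  d5:0  d6:0.
Shift G→4, J→5, L→3.
Schedule F@1, G@4, H@1, I@1, J@5, K@1, L@3: d1:11  d2:9  d3:11  d4:11  d5:12  d6:12 — peak 12.

12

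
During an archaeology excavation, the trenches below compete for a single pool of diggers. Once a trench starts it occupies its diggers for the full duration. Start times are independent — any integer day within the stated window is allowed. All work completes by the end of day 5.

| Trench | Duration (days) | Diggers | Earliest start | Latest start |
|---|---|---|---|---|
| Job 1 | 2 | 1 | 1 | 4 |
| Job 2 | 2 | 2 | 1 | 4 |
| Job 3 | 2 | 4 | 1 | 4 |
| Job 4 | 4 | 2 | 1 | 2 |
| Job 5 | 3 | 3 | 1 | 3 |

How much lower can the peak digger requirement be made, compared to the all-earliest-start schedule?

Early-start peak: d1:12  d2:12  d3:5  d4:2  d5:0 ⇒ 12.
Leveled (Job 1@1, Job 2@3, Job 3@1, Job 4@1, Job 5@3): d1:7  d2:7  d3:7  d4:7  d5:3 ⇒ 7.
Reduction 12 − 7 = 5.

5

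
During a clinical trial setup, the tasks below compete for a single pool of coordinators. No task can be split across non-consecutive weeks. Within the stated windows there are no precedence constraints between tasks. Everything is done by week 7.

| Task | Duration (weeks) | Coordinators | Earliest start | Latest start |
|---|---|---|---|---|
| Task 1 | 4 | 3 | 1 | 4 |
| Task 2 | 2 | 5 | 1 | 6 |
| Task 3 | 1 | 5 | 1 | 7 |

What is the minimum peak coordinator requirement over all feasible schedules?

5

Early-start (Task 1@1, Task 2@1, Task 3@1) gives peak 13: w1:13  w2:8  w3:3  w4:3  w5:0  w6:0  w7:0.
Shift Task 2→5, Task 3→7.
Schedule Task 1@1, Task 2@5, Task 3@7: w1:3  w2:3  w3:3  w4:3  w5:5  w6:5  w7:5 — peak 5.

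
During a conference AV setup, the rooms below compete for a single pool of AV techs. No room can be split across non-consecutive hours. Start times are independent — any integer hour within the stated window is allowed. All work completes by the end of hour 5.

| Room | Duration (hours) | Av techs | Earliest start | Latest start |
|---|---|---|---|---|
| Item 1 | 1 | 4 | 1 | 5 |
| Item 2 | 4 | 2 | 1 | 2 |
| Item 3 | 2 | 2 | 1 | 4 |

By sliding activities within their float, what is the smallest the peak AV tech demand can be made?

4

Early-start (Item 1@1, Item 2@1, Item 3@1) gives peak 8: h1:8  h2:4  h3:2  h4:2  h5:0.
Shift Item 2→2, Item 3→2.
Schedule Item 1@1, Item 2@2, Item 3@2: h1:4  h2:4  h3:4  h4:2  h5:2 — peak 4.
Total AV tech-hours = 16 over 5 hours ⇒ peak ≥ ⌈16/5⌉ = 4, so 4 is optimal.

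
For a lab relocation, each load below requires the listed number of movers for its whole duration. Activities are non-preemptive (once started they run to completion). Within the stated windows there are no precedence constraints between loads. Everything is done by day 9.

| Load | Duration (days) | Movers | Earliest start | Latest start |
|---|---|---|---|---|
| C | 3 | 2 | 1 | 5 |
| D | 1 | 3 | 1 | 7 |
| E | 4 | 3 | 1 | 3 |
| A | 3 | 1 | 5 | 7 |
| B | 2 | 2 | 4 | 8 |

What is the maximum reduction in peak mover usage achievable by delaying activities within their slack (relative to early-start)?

Early-start peak: d1:8  d2:5  d3:5  d4:5  d5:3  d6:1  d7:1  d8:0  d9:0 ⇒ 8.
Leveled (C@1, D@1, E@2, A@5, B@6): d1:5  d2:5  d3:5  d4:3  d5:4  d6:3  d7:3  d8:0  d9:0 ⇒ 5.
Reduction 8 − 5 = 3.

3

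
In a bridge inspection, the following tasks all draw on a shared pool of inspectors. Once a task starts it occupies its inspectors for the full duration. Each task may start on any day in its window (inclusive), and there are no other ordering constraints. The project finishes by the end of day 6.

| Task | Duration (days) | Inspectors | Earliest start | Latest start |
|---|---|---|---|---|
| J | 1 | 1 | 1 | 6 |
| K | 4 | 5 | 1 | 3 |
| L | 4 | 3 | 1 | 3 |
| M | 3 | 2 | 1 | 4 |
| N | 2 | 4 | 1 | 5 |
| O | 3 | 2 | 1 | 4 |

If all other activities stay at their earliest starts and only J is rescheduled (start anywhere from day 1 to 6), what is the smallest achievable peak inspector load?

16

J@1: d1:17  d2:16  d3:12  d4:8  d5:0  d6:0 → peak 17
J@2: d1:16  d2:17  d3:12  d4:8  d5:0  d6:0 → peak 17
J@3: d1:16  d2:16  d3:13  d4:8  d5:0  d6:0 → peak 16
J@4: d1:16  d2:16  d3:12  d4:9  d5:0  d6:0 → peak 16
J@5: d1:16  d2:16  d3:12  d4:8  d5:1  d6:0 → peak 16
J@6: d1:16  d2:16  d3:12  d4:8  d5:0  d6:1 → peak 16
Best is J@3, peak 16.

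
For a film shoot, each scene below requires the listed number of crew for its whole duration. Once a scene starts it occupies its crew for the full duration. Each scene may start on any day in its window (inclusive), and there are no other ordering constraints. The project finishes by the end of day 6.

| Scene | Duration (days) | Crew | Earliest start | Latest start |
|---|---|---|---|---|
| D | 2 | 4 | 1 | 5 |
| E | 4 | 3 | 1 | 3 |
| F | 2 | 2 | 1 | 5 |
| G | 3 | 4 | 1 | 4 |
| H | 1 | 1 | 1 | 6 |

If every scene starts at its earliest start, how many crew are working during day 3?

7

At early start, day 3 has: E, G.
Demand: 3 + 4 = 7.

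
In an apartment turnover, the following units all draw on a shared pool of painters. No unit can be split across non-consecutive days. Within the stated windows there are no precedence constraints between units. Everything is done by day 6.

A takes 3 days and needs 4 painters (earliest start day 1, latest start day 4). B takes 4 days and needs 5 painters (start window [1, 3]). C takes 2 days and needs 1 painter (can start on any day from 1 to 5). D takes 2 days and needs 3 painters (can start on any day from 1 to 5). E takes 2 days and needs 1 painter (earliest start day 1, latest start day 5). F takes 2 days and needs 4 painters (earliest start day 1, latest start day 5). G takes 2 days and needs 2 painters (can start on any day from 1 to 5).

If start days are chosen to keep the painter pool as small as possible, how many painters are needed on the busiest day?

Early-start (A@1, B@1, C@1, D@1, E@1, F@1, G@1) gives peak 20: d1:20  d2:20  d3:9  d4:5  d5:0  d6:0.
Shift D→4, E→3, F→5, G→5.
Schedule A@1, B@1, C@1, D@4, E@3, F@5, G@5: d1:10  d2:10  d3:10  d4:9  d5:9  d6:6 — peak 10.

10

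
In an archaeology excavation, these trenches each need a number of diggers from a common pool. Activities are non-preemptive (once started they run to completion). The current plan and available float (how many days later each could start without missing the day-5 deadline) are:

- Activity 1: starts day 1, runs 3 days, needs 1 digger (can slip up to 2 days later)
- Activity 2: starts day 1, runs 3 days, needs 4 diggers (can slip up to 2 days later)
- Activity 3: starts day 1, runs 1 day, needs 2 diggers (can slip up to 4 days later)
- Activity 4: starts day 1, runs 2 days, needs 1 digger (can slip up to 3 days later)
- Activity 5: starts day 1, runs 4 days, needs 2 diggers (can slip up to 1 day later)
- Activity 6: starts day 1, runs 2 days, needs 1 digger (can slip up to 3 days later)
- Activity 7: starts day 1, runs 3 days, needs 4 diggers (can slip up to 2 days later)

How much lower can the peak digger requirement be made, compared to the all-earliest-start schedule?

Early-start peak: d1:15  d2:13  d3:11  d4:2  d5:0 ⇒ 15.
Leveled (Activity 1@1, Activity 2@1, Activity 3@1, Activity 4@1, Activity 5@1, Activity 6@1, Activity 7@3): d1:11  d2:9  d3:11  d4:6  d5:4 ⇒ 11.
Reduction 15 − 11 = 4.

4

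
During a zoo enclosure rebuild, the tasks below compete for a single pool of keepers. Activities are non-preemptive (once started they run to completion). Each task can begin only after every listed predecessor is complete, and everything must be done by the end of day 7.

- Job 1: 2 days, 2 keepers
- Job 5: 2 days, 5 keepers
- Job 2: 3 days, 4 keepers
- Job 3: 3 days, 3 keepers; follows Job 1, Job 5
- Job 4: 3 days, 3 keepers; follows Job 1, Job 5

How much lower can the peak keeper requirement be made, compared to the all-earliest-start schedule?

2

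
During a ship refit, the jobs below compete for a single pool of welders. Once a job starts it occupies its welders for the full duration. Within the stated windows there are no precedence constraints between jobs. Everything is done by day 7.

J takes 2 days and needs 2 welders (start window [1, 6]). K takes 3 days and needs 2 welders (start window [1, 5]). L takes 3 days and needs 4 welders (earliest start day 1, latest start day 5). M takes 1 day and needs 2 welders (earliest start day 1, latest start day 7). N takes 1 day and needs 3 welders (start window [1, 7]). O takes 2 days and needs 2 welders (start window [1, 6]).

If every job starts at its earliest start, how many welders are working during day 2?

10

At early start, day 2 has: J, K, L, O.
Demand: 2 + 2 + 4 + 2 = 10.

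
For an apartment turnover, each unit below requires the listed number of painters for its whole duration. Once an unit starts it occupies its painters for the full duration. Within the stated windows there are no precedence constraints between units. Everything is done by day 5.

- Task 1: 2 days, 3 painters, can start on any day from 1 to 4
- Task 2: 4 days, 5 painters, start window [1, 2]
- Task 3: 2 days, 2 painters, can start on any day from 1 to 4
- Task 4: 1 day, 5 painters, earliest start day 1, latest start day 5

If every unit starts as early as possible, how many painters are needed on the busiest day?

15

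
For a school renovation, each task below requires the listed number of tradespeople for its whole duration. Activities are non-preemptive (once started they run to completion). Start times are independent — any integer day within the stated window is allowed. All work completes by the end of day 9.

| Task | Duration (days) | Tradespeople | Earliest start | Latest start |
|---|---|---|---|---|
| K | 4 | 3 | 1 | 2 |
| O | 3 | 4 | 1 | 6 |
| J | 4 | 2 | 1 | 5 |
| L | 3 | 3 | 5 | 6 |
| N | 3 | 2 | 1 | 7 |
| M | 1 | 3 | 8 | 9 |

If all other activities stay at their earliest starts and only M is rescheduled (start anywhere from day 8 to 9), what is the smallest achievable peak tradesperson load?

11

M@8: d1:11  d2:11  d3:11  d4:5  d5:3  d6:3  d7:3  d8:3  d9:0 → peak 11
M@9: d1:11  d2:11  d3:11  d4:5  d5:3  d6:3  d7:3  d8:0  d9:3 → peak 11
Best is M@8, peak 11.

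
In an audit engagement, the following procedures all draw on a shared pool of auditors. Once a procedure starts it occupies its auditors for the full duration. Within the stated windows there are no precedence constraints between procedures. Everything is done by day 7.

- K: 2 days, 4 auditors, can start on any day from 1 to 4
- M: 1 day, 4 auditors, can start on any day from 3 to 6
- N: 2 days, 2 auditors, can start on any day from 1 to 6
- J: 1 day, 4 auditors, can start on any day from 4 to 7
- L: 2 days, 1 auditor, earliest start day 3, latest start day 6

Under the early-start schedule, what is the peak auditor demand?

6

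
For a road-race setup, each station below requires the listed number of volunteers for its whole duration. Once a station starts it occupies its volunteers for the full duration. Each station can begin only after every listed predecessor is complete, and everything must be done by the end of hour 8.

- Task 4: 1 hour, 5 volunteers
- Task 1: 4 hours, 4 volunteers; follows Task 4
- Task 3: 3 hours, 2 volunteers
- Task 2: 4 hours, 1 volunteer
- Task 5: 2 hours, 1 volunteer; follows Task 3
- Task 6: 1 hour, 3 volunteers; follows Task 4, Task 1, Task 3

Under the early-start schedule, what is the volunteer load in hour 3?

At early start, hour 3 has: Task 1, Task 3, Task 2.
Demand: 4 + 2 + 1 = 7.

7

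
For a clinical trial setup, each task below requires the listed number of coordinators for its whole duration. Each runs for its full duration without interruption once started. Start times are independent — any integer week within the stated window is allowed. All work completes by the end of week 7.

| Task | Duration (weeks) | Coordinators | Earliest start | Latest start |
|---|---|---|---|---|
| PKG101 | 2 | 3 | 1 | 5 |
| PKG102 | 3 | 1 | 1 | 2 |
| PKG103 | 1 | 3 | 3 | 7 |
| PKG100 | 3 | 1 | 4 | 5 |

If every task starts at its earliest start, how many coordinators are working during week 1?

4

At early start, week 1 has: PKG101, PKG102.
Demand: 3 + 1 = 4.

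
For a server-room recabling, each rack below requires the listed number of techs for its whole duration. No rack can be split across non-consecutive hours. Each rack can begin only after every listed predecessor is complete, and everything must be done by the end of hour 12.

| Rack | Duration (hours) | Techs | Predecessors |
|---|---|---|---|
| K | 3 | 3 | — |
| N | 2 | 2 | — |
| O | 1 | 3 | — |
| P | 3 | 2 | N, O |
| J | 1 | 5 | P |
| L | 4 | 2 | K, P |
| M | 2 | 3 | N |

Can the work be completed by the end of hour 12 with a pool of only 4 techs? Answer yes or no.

no

The minimum achievable peak is 5; 4 < 5, so no feasible schedule stays within the cap.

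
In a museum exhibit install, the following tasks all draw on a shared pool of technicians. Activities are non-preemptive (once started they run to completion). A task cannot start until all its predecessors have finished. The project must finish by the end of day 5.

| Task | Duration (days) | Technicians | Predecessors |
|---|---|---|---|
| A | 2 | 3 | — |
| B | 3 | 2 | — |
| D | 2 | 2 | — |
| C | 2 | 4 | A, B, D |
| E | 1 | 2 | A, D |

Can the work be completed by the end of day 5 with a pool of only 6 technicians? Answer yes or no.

The minimum achievable peak is 7; 6 < 7, so no feasible schedule stays within the cap.

no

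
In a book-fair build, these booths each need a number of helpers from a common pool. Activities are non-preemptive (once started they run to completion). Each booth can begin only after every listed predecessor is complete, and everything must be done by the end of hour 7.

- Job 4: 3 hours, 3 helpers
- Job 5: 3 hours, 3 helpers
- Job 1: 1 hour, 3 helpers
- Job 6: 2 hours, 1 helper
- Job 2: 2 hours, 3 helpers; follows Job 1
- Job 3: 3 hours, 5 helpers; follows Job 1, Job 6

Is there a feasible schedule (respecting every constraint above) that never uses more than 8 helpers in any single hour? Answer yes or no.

Schedule Job 4@1, Job 5@1, Job 1@4, Job 6@1, Job 2@5, Job 3@5: h1:7  h2:7  h3:6  h4:3  h5:8  h6:8  h7:5 — peak 8 ≤ 8.

yes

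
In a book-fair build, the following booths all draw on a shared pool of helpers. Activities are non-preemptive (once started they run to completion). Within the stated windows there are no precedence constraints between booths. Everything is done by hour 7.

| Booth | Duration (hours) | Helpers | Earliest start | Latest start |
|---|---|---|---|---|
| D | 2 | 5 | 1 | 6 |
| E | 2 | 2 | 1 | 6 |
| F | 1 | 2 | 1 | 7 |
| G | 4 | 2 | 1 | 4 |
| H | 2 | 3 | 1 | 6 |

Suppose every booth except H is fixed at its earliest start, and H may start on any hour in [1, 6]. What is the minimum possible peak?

11

H@1: h1:14  h2:12  h3:2  h4:2  h5:0  h6:0  h7:0 → peak 14
H@2: h1:11  h2:12  h3:5  h4:2  h5:0  h6:0  h7:0 → peak 12
H@3: h1:11  h2:9  h3:5  h4:5  h5:0  h6:0  h7:0 → peak 11
H@4: h1:11  h2:9  h3:2  h4:5  h5:3  h6:0  h7:0 → peak 11
H@5: h1:11  h2:9  h3:2  h4:2  h5:3  h6:3  h7:0 → peak 11
H@6: h1:11  h2:9  h3:2  h4:2  h5:0  h6:3  h7:3 → peak 11
Best is H@3, peak 11.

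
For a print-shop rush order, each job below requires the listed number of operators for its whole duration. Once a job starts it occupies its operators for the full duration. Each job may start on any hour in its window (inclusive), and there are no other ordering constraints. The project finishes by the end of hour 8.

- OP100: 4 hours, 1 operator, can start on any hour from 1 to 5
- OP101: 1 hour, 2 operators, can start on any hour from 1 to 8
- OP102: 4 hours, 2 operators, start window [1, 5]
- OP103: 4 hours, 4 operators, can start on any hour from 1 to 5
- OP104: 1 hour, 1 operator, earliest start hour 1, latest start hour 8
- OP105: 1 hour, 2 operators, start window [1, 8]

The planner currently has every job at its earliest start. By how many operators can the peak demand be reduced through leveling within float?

7

Early-start peak: h1:12  h2:7  h3:7  h4:7  h5:0  h6:0  h7:0  h8:0 ⇒ 12.
Leveled (OP100@1, OP101@1, OP102@1, OP103@5, OP104@2, OP105@3): h1:5  h2:4  h3:5  h4:3  h5:4  h6:4  h7:4  h8:4 ⇒ 5.
Reduction 12 − 5 = 7.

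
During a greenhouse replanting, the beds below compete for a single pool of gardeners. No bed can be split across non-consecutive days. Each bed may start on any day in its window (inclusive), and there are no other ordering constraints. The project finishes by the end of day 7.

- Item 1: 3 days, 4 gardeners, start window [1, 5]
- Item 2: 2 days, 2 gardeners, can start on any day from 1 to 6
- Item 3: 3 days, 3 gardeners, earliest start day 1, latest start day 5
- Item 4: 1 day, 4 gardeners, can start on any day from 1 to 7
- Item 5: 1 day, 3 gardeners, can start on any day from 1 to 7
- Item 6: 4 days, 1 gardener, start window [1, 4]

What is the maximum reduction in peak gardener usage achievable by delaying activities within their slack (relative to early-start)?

Early-start peak: d1:17  d2:10  d3:8  d4:1  d5:0  d6:0  d7:0 ⇒ 17.
Leveled (Item 1@1, Item 2@1, Item 3@5, Item 4@4, Item 5@7, Item 6@3): d1:6  d2:6  d3:5  d4:5  d5:4  d6:4  d7:6 ⇒ 6.
Reduction 17 − 6 = 11.

11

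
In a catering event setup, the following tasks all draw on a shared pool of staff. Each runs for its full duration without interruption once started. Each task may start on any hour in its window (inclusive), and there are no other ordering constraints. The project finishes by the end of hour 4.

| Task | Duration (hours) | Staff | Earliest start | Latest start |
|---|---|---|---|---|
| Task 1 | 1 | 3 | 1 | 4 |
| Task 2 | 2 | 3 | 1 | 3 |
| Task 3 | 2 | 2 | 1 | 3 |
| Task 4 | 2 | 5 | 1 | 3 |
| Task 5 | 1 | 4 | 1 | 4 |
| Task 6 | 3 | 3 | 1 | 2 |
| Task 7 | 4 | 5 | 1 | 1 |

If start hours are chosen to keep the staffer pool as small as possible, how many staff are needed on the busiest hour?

15

Early-start (Task 1@1, Task 2@1, Task 3@1, Task 4@1, Task 5@1, Task 6@1, Task 7@1) gives peak 25: h1:25  h2:18  h3:8  h4:5.
Shift Task 3→2, Task 4→3, Task 6→2.
Schedule Task 1@1, Task 2@1, Task 3@2, Task 4@3, Task 5@1, Task 6@2, Task 7@1: h1:15  h2:13  h3:15  h4:13 — peak 15.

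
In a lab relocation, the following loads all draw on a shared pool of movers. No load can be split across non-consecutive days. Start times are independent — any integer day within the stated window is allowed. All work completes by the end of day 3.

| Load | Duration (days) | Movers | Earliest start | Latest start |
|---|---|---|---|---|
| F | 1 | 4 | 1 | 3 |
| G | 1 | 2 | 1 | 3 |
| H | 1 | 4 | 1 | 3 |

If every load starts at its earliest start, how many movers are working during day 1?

10

At early start, day 1 has: F, G, H.
Demand: 4 + 2 + 4 = 10.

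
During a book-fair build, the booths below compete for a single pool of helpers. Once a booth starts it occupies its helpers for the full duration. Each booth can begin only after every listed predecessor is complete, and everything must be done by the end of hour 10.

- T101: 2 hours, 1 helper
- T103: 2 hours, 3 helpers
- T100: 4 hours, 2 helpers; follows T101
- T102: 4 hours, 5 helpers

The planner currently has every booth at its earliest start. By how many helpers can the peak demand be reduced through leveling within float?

Early-start peak: h1:9  h2:9  h3:7  h4:7  h5:2  h6:2  h7:0  h8:0  h9:0  h10:0 ⇒ 9.
Leveled (T101@1, T103@1, T100@3, T102@7): h1:4  h2:4  h3:2  h4:2  h5:2  h6:2  h7:5  h8:5  h9:5  h10:5 ⇒ 5.
Reduction 9 − 5 = 4.

4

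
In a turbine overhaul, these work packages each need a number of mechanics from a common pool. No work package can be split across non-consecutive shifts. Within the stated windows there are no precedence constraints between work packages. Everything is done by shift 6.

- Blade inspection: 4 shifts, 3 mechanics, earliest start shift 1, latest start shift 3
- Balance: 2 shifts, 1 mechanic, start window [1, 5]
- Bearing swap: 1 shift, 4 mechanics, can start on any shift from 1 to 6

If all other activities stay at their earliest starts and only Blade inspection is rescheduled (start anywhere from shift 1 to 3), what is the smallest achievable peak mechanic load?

Blade inspection@1: s1:8  s2:4  s3:3  s4:3  s5:0  s6:0 → peak 8
Blade inspection@2: s1:5  s2:4  s3:3  s4:3  s5:3  s6:0 → peak 5
Blade inspection@3: s1:5  s2:1  s3:3  s4:3  s5:3  s6:3 → peak 5
Best is Blade inspection@2, peak 5.

5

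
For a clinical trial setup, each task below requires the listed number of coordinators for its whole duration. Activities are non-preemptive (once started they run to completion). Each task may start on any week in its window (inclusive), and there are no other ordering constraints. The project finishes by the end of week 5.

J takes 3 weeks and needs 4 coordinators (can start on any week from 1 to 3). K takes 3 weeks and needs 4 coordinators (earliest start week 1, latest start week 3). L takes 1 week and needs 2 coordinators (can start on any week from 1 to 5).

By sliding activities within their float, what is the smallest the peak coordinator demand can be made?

8

Early-start (J@1, K@1, L@1) gives peak 10: w1:10  w2:8  w3:8  w4:0  w5:0.
Shift L→4.
Schedule J@1, K@1, L@4: w1:8  w2:8  w3:8  w4:2  w5:0 — peak 8.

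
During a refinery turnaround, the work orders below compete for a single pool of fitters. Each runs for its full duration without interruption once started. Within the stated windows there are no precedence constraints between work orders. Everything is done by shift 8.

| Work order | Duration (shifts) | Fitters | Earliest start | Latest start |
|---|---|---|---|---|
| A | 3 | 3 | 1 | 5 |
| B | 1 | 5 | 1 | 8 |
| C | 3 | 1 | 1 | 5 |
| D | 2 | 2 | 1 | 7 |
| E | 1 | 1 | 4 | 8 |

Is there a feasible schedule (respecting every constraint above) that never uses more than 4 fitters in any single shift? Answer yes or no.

The minimum achievable peak is 5; 4 < 5, so no feasible schedule stays within the cap.

no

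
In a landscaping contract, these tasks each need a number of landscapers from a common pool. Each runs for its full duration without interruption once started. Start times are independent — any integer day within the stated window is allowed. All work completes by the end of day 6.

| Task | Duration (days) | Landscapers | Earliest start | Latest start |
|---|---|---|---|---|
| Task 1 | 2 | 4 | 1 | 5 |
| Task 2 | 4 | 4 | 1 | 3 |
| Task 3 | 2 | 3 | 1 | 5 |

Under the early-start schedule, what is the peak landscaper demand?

11

Early-start schedule: Task 1@1, Task 2@1, Task 3@1.
Load per day: day 1: 11, day 2: 11, day 3: 4, day 4: 4, day 5: 0, day 6: 0.
Peak is 11.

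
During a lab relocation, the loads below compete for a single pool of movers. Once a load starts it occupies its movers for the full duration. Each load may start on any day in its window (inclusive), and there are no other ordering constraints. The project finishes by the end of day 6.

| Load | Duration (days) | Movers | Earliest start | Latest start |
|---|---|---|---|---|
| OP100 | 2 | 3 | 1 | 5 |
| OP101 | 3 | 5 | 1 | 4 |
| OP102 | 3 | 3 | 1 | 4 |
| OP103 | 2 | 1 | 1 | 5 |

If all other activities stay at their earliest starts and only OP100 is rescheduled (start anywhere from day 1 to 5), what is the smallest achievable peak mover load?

OP100@1: d1:12  d2:12  d3:8  d4:0  d5:0  d6:0 → peak 12
OP100@2: d1:9  d2:12  d3:11  d4:0  d5:0  d6:0 → peak 12
OP100@3: d1:9  d2:9  d3:11  d4:3  d5:0  d6:0 → peak 11
OP100@4: d1:9  d2:9  d3:8  d4:3  d5:3  d6:0 → peak 9
OP100@5: d1:9  d2:9  d3:8  d4:0  d5:3  d6:3 → peak 9
Best is OP100@4, peak 9.

9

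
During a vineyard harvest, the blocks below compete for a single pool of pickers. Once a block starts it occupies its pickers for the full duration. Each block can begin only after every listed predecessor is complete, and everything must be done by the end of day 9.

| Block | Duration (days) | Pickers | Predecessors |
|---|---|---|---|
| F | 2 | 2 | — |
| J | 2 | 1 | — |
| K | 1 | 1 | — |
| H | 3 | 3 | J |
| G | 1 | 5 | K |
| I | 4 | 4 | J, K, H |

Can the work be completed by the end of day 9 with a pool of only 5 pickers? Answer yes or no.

no

The minimum achievable peak is 6; 5 < 6, so no feasible schedule stays within the cap.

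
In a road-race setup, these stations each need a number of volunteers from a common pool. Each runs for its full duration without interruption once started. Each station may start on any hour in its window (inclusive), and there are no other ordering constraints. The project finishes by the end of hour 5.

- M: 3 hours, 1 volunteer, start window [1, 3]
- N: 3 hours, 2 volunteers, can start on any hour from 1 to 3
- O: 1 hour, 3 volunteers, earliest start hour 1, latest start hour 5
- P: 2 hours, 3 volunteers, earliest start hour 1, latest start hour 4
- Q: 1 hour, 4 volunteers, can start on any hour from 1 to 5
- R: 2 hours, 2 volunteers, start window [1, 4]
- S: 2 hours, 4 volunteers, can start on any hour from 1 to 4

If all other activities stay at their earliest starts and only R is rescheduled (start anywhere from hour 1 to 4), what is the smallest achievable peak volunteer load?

R@1: h1:19  h2:12  h3:3  h4:0  h5:0 → peak 19
R@2: h1:17  h2:12  h3:5  h4:0  h5:0 → peak 17
R@3: h1:17  h2:10  h3:5  h4:2  h5:0 → peak 17
R@4: h1:17  h2:10  h3:3  h4:2  h5:2 → peak 17
Best is R@2, peak 17.

17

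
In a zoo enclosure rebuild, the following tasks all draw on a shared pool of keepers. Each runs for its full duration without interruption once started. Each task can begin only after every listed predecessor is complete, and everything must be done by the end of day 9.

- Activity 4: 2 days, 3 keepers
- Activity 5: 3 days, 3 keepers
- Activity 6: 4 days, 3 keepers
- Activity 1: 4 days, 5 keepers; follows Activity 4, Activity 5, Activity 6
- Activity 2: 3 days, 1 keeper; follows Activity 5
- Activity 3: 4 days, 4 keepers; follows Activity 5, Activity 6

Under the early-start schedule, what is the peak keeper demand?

10

Early-start schedule: Activity 4@1, Activity 5@1, Activity 6@1, Activity 1@5, Activity 2@4, Activity 3@5.
Load per day: day 1: 9, day 2: 9, day 3: 6, day 4: 4, day 5: 10, day 6: 10, day 7: 9, day 8: 9, day 9: 0.
Peak is 10.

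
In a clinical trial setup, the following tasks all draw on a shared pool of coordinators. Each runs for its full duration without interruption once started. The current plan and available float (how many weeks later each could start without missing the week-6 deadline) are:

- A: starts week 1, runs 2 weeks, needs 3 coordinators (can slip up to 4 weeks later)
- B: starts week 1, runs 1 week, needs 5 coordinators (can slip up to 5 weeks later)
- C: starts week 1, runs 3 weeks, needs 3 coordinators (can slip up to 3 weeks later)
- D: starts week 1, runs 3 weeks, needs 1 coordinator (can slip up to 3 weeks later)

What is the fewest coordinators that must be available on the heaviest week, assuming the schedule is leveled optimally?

5

Early-start (A@1, B@1, C@1, D@1) gives peak 12: w1:12  w2:7  w3:4  w4:0  w5:0  w6:0.
Shift B→3, C→4, D→4.
Schedule A@1, B@3, C@4, D@4: w1:3  w2:3  w3:5  w4:4  w5:4  w6:4 — peak 5.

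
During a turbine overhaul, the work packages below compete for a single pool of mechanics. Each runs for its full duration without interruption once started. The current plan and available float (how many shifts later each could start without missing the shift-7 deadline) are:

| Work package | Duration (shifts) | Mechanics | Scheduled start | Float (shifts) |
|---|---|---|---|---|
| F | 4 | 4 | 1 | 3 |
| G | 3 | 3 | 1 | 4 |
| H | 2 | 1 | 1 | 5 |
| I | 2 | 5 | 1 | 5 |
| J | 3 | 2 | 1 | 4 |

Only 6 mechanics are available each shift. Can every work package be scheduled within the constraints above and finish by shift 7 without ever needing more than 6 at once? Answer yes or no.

Total mechanic-shifts = 43; over 7 shifts the average is 43/7 > 6, so some shift must exceed 6.

no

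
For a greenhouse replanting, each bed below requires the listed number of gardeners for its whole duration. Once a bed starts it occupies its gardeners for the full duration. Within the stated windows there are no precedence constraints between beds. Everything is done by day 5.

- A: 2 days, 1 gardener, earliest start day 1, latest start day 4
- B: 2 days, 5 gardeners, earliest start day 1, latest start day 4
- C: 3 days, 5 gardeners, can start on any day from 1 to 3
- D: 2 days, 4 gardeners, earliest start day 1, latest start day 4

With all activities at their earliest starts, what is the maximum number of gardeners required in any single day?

15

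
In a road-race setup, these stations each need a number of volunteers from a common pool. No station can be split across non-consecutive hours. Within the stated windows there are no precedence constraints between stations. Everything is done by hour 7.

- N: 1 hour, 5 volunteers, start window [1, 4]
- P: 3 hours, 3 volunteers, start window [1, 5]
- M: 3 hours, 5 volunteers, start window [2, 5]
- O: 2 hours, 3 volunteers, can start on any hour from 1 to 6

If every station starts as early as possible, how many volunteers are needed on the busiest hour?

11

Early-start schedule: N@1, P@1, M@2, O@1.
Load per hour: hour 1: 11, hour 2: 11, hour 3: 8, hour 4: 5, hour 5: 0, hour 6: 0, hour 7: 0.
Peak is 11.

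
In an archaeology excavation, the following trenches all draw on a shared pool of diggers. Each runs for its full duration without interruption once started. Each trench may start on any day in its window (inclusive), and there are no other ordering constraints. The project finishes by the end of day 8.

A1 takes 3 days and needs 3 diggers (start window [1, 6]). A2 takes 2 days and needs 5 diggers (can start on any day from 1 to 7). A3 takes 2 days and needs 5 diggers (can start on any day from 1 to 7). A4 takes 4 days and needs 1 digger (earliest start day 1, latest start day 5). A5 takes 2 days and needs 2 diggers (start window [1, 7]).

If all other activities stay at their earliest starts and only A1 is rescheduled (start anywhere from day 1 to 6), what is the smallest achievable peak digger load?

13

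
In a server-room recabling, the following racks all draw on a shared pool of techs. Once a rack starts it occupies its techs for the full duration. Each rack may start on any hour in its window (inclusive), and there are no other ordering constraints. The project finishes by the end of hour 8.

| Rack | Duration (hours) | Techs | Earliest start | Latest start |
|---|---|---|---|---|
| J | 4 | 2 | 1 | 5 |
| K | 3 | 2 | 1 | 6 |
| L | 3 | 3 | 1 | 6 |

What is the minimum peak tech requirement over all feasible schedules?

4

Early-start (J@1, K@1, L@1) gives peak 7: h1:7  h2:7  h3:7  h4:2  h5:0  h6:0  h7:0  h8:0.
Shift L→5.
Schedule J@1, K@1, L@5: h1:4  h2:4  h3:4  h4:2  h5:3  h6:3  h7:3  h8:0 — peak 4.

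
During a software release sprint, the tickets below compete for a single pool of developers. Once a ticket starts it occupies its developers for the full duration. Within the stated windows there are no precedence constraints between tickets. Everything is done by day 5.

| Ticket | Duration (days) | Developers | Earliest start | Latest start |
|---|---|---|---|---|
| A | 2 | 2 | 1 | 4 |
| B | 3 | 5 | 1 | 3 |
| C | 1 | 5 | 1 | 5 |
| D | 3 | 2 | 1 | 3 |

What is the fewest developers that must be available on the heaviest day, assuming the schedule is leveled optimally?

7

Early-start (A@1, B@1, C@1, D@1) gives peak 14: d1:14  d2:9  d3:7  d4:0  d5:0.
Shift C→4, D→3.
Schedule A@1, B@1, C@4, D@3: d1:7  d2:7  d3:7  d4:7  d5:2 — peak 7.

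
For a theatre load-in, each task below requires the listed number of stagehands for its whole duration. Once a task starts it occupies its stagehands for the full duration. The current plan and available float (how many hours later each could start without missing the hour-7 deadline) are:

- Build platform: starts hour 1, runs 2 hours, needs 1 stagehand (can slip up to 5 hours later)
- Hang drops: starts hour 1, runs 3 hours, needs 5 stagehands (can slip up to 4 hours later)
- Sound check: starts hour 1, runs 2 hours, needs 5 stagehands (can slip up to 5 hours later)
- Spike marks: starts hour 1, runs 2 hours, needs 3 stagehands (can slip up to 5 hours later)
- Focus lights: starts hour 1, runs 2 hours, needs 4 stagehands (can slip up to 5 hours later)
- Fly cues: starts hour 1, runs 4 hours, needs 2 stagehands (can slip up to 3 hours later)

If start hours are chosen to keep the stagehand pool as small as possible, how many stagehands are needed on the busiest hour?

Early-start (Build platform@1, Hang drops@1, Sound check@1, Spike marks@1, Focus lights@1, Fly cues@1) gives peak 20: h1:20  h2:20  h3:7  h4:2  h5:0  h6:0  h7:0.
Shift Sound check→4, Spike marks→5, Focus lights→6.
Schedule Build platform@1, Hang drops@1, Sound check@4, Spike marks@5, Focus lights@6, Fly cues@1: h1:8  h2:8  h3:7  h4:7  h5:8  h6:7  h7:4 — peak 8.

8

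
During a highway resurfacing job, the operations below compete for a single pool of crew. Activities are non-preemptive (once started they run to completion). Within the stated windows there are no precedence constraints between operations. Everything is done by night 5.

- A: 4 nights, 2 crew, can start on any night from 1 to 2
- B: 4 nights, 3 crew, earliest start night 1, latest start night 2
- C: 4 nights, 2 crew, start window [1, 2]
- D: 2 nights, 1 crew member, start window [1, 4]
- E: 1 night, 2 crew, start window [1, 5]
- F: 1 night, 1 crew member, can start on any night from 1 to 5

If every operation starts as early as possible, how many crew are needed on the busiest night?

Early-start schedule: A@1, B@1, C@1, D@1, E@1, F@1.
Load per night: night 1: 11, night 2: 8, night 3: 7, night 4: 7, night 5: 0.
Peak is 11.

11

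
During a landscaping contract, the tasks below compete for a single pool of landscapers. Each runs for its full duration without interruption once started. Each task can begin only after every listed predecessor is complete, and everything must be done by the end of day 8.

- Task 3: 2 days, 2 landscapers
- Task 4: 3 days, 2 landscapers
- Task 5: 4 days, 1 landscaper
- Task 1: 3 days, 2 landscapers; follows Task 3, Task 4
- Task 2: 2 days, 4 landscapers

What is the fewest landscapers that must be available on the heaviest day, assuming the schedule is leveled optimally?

Early-start (Task 3@1, Task 4@1, Task 5@1, Task 1@4, Task 2@1) gives peak 9: d1:9  d2:9  d3:3  d4:3  d5:2  d6:2  d7:0  d8:0.
Shift Task 5→3, Task 2→7.
Schedule Task 3@1, Task 4@1, Task 5@3, Task 1@4, Task 2@7: d1:4  d2:4  d3:3  d4:3  d5:3  d6:3  d7:4  d8:4 — peak 4.
Total landscaper-days = 28 over 8 days ⇒ peak ≥ ⌈28/8⌉ = 4, so 4 is optimal.

4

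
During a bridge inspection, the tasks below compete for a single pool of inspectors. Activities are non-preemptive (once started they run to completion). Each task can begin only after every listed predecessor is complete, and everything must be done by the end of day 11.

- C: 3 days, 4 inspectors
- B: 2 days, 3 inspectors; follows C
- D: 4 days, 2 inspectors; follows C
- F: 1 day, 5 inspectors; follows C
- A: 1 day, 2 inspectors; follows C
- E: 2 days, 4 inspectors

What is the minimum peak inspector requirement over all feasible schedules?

5

Early-start (C@1, B@4, D@4, F@4, A@4, E@1) gives peak 12: d1:8  d2:8  d3:4  d4:12  d5:5  d6:2  d7:2  d8:0  d9:0  d10:0  d11:0.
Shift F→8, A→6, E→9.
Schedule C@1, B@4, D@4, F@8, A@6, E@9: d1:4  d2:4  d3:4  d4:5  d5:5  d6:4  d7:2  d8:5  d9:4  d10:4  d11:0 — peak 5.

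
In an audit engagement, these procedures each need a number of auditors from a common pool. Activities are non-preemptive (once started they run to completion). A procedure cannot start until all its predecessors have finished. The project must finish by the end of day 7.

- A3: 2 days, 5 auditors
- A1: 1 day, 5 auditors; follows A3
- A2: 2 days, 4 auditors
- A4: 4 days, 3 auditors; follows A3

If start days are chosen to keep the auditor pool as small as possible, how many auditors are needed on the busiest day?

Early-start (A3@1, A1@3, A2@1, A4@3) gives peak 9: d1:9  d2:9  d3:8  d4:3  d5:3  d6:3  d7:0.
Shift A2→4, A4→4.
Schedule A3@1, A1@3, A2@4, A4@4: d1:5  d2:5  d3:5  d4:7  d5:7  d6:3  d7:3 — peak 7.

7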